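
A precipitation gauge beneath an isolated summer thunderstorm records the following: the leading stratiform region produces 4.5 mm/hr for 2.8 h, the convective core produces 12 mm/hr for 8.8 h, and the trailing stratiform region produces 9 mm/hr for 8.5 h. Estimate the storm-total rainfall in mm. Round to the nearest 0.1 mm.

total ≈ 194.7 mm

Total = Σ Rᵢ Δtᵢ = 4.5 × 2.8 + 12 × 8.8 + 9 × 8.5
      = 12.6 + 105.6 + 76.5 = 194.7 mm.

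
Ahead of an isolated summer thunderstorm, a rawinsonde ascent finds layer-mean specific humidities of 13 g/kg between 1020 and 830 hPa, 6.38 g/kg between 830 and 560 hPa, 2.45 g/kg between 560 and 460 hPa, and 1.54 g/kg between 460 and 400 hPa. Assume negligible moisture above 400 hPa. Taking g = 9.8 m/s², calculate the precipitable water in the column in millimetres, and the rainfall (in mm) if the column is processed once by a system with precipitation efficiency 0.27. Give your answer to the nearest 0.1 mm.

Precipitable water is the column-integrated vapour mass per unit area: PW = (1/g) Σ q̄ Δp, with q in kg/kg and Δp in Pa (1 kg/m² of water = 1 mm).
Layer 1020–830 hPa: Δp = 190 hPa = 19000 Pa, q̄ = 0.013 kg/kg → 0.013 × 19000 / 9.8 = 25.20 mm
Layer 830–560 hPa: Δp = 270 hPa = 27000 Pa, q̄ = 0.00638 kg/kg → 0.00638 × 27000 / 9.8 = 17.58 mm
Layer 560–460 hPa: Δp = 100 hPa = 10000 Pa, q̄ = 0.00245 kg/kg → 0.00245 × 10000 / 9.8 = 2.50 mm
Layer 460–400 hPa: Δp = 60 hPa = 6000 Pa, q̄ = 0.00154 kg/kg → 0.00154 × 6000 / 9.8 = 0.94 mm
PW = 25.20 + 17.58 + 2.50 + 0.94 = 46.22 ≈ 46.2 mm.
Rainfall = ε × PW = 0.27 × 46.2 = 12.5 mm.

PW ≈ 46.2 mm; rainfall ≈ 12.5 mm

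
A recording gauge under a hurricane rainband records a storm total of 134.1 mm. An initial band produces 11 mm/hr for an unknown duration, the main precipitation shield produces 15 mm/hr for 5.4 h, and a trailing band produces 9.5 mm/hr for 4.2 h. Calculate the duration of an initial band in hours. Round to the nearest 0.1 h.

duration ≈ 1.2 h

Known phases: 15 × 5.4 + 9.5 × 4.2 = 81 + 39.9 = 120.9 mm.
Remaining depth = 134.1 − 120.9 = 13.2 mm.
Duration = 13.2 / 11 = 1.2 h.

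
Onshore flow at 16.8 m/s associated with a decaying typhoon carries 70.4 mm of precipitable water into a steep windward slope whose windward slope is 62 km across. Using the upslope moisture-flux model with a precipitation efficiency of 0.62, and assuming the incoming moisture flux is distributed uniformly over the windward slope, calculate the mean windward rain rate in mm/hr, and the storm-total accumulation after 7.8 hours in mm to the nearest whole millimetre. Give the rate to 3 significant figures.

R ≈ 42.6 mm/hr; total ≈ 332 mm

Incoming column moisture flux per unit ridge length: F = V × PW = 16.8 × 70.4 = 1182.72 mm·m/s.
Spread over the 62 km slope with efficiency ε = 0.62: R = ε·F/W = 0.62 × 1182.72 / 62000 m = 1.183e-02 mm/s.
R = 1.183e-02 × 3600 = 42.6 mm/hr.
Over 7.8 h: total = 42.6 × 7.8 = 332.28 ≈ 332 mm.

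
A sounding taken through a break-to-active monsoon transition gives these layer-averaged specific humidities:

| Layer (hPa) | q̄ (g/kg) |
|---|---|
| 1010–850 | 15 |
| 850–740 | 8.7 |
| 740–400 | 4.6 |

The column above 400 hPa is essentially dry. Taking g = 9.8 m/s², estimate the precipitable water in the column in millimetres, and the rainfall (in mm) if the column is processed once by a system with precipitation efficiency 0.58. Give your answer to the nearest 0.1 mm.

Precipitable water is the column-integrated vapour mass per unit area: PW = (1/g) Σ q̄ Δp, with q in kg/kg and Δp in Pa (1 kg/m² of water = 1 mm).
Layer 1010–850 hPa: Δp = 160 hPa = 16000 Pa, q̄ = 0.015 kg/kg → 0.015 × 16000 / 9.8 = 24.49 mm
Layer 850–740 hPa: Δp = 110 hPa = 11000 Pa, q̄ = 0.0087 kg/kg → 0.0087 × 11000 / 9.8 = 9.77 mm
Layer 740–400 hPa: Δp = 340 hPa = 34000 Pa, q̄ = 0.0046 kg/kg → 0.0046 × 34000 / 9.8 = 15.96 mm
PW = 24.49 + 9.77 + 15.96 = 50.22 ≈ 50.2 mm.
Rainfall = ε × PW = 0.58 × 50.2 = 29.1 mm.

PW ≈ 50.2 mm; rainfall ≈ 29.1 mm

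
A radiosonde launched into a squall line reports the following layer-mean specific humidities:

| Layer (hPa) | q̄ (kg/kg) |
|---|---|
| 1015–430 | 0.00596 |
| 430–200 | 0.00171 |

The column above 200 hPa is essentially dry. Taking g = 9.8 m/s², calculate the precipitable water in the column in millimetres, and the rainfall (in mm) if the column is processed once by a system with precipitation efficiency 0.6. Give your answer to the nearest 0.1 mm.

Precipitable water is the column-integrated vapour mass per unit area: PW = (1/g) Σ q̄ Δp, with q in kg/kg and Δp in Pa (1 kg/m² of water = 1 mm).
Layer 1015–430 hPa: Δp = 585 hPa = 58500 Pa, q̄ = 0.00596 kg/kg → 0.00596 × 58500 / 9.8 = 35.58 mm
Layer 430–200 hPa: Δp = 230 hPa = 23000 Pa, q̄ = 0.00171 kg/kg → 0.00171 × 23000 / 9.8 = 4.01 mm
PW = 35.58 + 4.01 = 39.59 ≈ 39.6 mm.
Rainfall = ε × PW = 0.6 × 39.6 = 23.8 mm.

PW ≈ 39.6 mm; rainfall ≈ 23.8 mm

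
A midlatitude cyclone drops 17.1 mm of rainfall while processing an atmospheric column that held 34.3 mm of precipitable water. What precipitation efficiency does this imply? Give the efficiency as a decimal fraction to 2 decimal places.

ε ≈ 0.50

ε = rainfall / PW = 17.1 / 34.3 = 0.50.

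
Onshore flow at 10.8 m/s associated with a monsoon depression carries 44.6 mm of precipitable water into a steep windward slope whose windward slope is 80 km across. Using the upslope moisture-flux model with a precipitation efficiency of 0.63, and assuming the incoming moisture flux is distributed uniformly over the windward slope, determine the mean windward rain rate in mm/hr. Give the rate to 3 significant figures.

R ≈ 13.7 mm/hr

Incoming column moisture flux per unit ridge length: F = V × PW = 10.8 × 44.6 = 481.68 mm·m/s.
Spread over the 80 km slope with efficiency ε = 0.63: R = ε·F/W = 0.63 × 481.68 / 80000 m = 3.793e-03 mm/s.
R = 3.793e-03 × 3600 = 13.7 mm/hr.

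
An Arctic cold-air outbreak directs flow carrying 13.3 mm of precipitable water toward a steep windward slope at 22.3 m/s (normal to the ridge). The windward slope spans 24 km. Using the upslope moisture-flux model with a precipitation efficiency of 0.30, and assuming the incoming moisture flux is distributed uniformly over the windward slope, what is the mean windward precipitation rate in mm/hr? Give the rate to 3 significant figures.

R ≈ 13.3 mm/hr

Incoming column moisture flux per unit ridge length: F = V × PW = 22.3 × 13.3 = 296.59 mm·m/s.
Spread over the 24 km slope with efficiency ε = 0.30: R = ε·F/W = 0.30 × 296.59 / 24000 m = 3.707e-03 mm/s.
R = 3.707e-03 × 3600 = 13.3 mm/hr.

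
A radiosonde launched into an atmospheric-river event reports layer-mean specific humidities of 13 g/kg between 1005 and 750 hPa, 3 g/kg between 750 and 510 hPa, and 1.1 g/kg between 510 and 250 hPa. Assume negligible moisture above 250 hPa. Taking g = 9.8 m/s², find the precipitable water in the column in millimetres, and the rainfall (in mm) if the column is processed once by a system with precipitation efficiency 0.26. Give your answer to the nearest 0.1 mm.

PW ≈ 44.1 mm; rainfall ≈ 11.5 mm

Precipitable water is the column-integrated vapour mass per unit area: PW = (1/g) Σ q̄ Δp, with q in kg/kg and Δp in Pa (1 kg/m² of water = 1 mm).
Layer 1005–750 hPa: Δp = 255 hPa = 25500 Pa, q̄ = 0.013 kg/kg → 0.013 × 25500 / 9.8 = 33.83 mm
Layer 750–510 hPa: Δp = 240 hPa = 24000 Pa, q̄ = 0.003 kg/kg → 0.003 × 24000 / 9.8 = 7.35 mm
Layer 510–250 hPa: Δp = 260 hPa = 26000 Pa, q̄ = 0.0011 kg/kg → 0.0011 × 26000 / 9.8 = 2.92 mm
PW = 33.83 + 7.35 + 2.92 = 44.10 ≈ 44.1 mm.
Rainfall = ε × PW = 0.26 × 44.1 = 11.5 mm.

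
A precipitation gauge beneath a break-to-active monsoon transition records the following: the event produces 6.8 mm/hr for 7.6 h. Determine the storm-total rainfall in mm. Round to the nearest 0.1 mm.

Total = Σ Rᵢ Δtᵢ = 6.8 × 7.6
      = 51.68 = 51.7 mm.

total ≈ 51.7 mm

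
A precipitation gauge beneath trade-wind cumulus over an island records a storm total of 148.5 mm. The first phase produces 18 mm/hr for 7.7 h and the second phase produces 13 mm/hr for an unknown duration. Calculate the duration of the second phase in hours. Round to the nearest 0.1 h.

Known phases: 18 × 7.7 = 138.6 mm.
Remaining depth = 148.5 − 138.6 = 9.9 mm.
Duration = 9.9 / 13 = 0.8 h.

duration ≈ 0.8 h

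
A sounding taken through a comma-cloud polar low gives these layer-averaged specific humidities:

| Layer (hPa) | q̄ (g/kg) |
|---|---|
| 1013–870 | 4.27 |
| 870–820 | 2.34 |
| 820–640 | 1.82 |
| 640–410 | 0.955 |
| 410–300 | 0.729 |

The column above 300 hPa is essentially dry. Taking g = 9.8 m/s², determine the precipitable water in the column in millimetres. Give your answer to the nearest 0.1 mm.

PW ≈ 13.8 mm

Precipitable water is the column-integrated vapour mass per unit area: PW = (1/g) Σ q̄ Δp, with q in kg/kg and Δp in Pa (1 kg/m² of water = 1 mm).
Layer 1013–870 hPa: Δp = 143 hPa = 14300 Pa, q̄ = 0.00427 kg/kg → 0.00427 × 14300 / 9.8 = 6.23 mm
Layer 870–820 hPa: Δp = 50 hPa = 5000 Pa, q̄ = 0.00234 kg/kg → 0.00234 × 5000 / 9.8 = 1.19 mm
Layer 820–640 hPa: Δp = 180 hPa = 18000 Pa, q̄ = 0.00182 kg/kg → 0.00182 × 18000 / 9.8 = 3.34 mm
Layer 640–410 hPa: Δp = 230 hPa = 23000 Pa, q̄ = 0.000955 kg/kg → 0.000955 × 23000 / 9.8 = 2.24 mm
Layer 410–300 hPa: Δp = 110 hPa = 11000 Pa, q̄ = 0.000729 kg/kg → 0.000729 × 11000 / 9.8 = 0.82 mm
PW = 6.23 + 1.19 + 3.34 + 2.24 + 0.82 = 13.82 ≈ 13.8 mm.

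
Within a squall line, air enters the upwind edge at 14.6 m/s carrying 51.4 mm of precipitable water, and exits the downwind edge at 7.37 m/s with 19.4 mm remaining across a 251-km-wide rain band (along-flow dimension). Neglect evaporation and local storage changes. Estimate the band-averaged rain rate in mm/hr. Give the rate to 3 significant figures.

Column moisture flux per unit crosswind length is F = V × PW.
Inflow: F_in = 14.6 × 51.4 = 750.44 mm·m/s
Outflow: F_out = 7.37 × 19.4 = 142.978 mm·m/s
Steady-state rate R = (F_in − F_out)/L = (750.44 − 142.978) / 251000 m = 2.420e-03 mm/s.
R = 2.420e-03 × 3600 = 8.71 mm/hr.

R ≈ 8.71 mm/hr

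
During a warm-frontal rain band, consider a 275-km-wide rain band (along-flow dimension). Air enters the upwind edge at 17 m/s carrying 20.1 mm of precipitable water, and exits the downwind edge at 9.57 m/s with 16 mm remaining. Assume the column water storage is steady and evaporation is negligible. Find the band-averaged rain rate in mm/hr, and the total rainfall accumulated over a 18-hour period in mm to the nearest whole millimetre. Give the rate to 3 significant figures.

R ≈ 2.47 mm/hr; total ≈ 44 mm

Column moisture flux per unit crosswind length is F = V × PW.
Inflow: F_in = 17 × 20.1 = 341.7 mm·m/s
Outflow: F_out = 9.57 × 16 = 153.12 mm·m/s
Steady-state rate R = (F_in − F_out)/L = (341.7 − 153.12) / 275000 m = 6.857e-04 mm/s.
R = 6.857e-04 × 3600 = 2.47 mm/hr.
Over 18 h: total = 2.47 × 18 = 44.46 ≈ 44 mm.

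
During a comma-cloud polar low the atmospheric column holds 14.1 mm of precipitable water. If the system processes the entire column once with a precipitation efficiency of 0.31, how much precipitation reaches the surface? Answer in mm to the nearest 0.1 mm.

precipitation ≈ 4.4 mm

Precipitation = ε × PW = 0.31 × 14.1 = 4.4 mm.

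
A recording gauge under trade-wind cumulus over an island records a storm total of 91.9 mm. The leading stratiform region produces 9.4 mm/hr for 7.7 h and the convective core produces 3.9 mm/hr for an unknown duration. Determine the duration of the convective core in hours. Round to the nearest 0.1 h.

duration ≈ 5.0 h

Known phases: 9.4 × 7.7 = 72.38 mm.
Remaining depth = 91.9 − 72.38 = 19.52 mm.
Duration = 19.52 / 3.9 = 5.0 h.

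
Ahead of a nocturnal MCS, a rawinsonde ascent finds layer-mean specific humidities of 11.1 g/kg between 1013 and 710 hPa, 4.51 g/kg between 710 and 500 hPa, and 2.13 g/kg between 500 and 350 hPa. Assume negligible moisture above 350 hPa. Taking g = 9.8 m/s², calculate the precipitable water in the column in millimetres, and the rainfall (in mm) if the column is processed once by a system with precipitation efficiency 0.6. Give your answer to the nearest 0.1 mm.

PW ≈ 47.2 mm; rainfall ≈ 28.3 mm

Precipitable water is the column-integrated vapour mass per unit area: PW = (1/g) Σ q̄ Δp, with q in kg/kg and Δp in Pa (1 kg/m² of water = 1 mm).
Layer 1013–710 hPa: Δp = 303 hPa = 30300 Pa, q̄ = 0.0111 kg/kg → 0.0111 × 30300 / 9.8 = 34.32 mm
Layer 710–500 hPa: Δp = 210 hPa = 21000 Pa, q̄ = 0.00451 kg/kg → 0.00451 × 21000 / 9.8 = 9.66 mm
Layer 500–350 hPa: Δp = 150 hPa = 15000 Pa, q̄ = 0.00213 kg/kg → 0.00213 × 15000 / 9.8 = 3.26 mm
PW = 34.32 + 9.66 + 3.26 = 47.24 ≈ 47.2 mm.
Rainfall = ε × PW = 0.6 × 47.2 = 28.3 mm.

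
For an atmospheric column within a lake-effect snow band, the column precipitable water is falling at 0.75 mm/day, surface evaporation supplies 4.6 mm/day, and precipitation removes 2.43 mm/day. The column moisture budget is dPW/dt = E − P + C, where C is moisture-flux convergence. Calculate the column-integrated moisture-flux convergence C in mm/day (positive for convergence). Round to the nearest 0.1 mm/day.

C ≈ -2.9 mm/day

dPW/dt = -0.75 mm/day.
C = dPW/dt − E + P = (-0.75) − 4.6 + 2.43 = -2.9 mm/day.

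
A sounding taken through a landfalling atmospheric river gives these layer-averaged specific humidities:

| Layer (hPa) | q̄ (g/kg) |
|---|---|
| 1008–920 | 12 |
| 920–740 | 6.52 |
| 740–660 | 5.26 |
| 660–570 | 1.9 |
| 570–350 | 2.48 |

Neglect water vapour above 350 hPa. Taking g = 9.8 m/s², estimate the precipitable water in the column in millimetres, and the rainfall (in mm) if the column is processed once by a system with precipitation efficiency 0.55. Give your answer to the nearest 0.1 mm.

PW ≈ 34.4 mm; rainfall ≈ 18.9 mm

Precipitable water is the column-integrated vapour mass per unit area: PW = (1/g) Σ q̄ Δp, with q in kg/kg and Δp in Pa (1 kg/m² of water = 1 mm).
Layer 1008–920 hPa: Δp = 88 hPa = 8800 Pa, q̄ = 0.012 kg/kg → 0.012 × 8800 / 9.8 = 10.78 mm
Layer 920–740 hPa: Δp = 180 hPa = 18000 Pa, q̄ = 0.00652 kg/kg → 0.00652 × 18000 / 9.8 = 11.98 mm
Layer 740–660 hPa: Δp = 80 hPa = 8000 Pa, q̄ = 0.00526 kg/kg → 0.00526 × 8000 / 9.8 = 4.29 mm
Layer 660–570 hPa: Δp = 90 hPa = 9000 Pa, q̄ = 0.0019 kg/kg → 0.0019 × 9000 / 9.8 = 1.74 mm
Layer 570–350 hPa: Δp = 220 hPa = 22000 Pa, q̄ = 0.00248 kg/kg → 0.00248 × 22000 / 9.8 = 5.57 mm
PW = 10.78 + 11.98 + 4.29 + 1.74 + 5.57 = 34.36 ≈ 34.4 mm.
Rainfall = ε × PW = 0.55 × 34.4 = 18.9 mm.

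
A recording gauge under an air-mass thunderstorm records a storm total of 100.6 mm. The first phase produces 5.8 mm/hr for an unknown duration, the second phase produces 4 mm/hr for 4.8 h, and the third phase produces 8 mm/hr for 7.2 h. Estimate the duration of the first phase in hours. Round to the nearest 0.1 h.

duration ≈ 4.1 h

Known phases: 4 × 4.8 + 8 × 7.2 = 19.2 + 57.6 = 76.8 mm.
Remaining depth = 100.6 − 76.8 = 23.8 mm.
Duration = 23.8 / 5.8 = 4.1 h.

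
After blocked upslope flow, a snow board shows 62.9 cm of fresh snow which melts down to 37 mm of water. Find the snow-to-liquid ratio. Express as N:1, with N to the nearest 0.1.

ratio ≈ 17.0

Ratio = snow depth / SWE = 629 mm / 37 mm = 17.0, i.e. 17.0:1.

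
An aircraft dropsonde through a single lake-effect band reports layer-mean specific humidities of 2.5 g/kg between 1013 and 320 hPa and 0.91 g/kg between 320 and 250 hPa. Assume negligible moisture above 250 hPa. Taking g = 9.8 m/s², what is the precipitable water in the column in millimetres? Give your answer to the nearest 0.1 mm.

Precipitable water is the column-integrated vapour mass per unit area: PW = (1/g) Σ q̄ Δp, with q in kg/kg and Δp in Pa (1 kg/m² of water = 1 mm).
Layer 1013–320 hPa: Δp = 693 hPa = 69300 Pa, q̄ = 0.0025 kg/kg → 0.0025 × 69300 / 9.8 = 17.68 mm
Layer 320–250 hPa: Δp = 70 hPa = 7000 Pa, q̄ = 0.00091 kg/kg → 0.00091 × 7000 / 9.8 = 0.65 mm
PW = 17.68 + 0.65 = 18.33 ≈ 18.3 mm.

PW ≈ 18.3 mm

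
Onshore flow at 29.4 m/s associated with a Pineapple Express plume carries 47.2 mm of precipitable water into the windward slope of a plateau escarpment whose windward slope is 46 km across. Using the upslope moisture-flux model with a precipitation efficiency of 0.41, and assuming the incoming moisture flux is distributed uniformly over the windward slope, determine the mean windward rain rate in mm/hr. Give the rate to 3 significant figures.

R ≈ 44.5 mm/hr

Incoming column moisture flux per unit ridge length: F = V × PW = 29.4 × 47.2 = 1387.68 mm·m/s.
Spread over the 46 km slope with efficiency ε = 0.41: R = ε·F/W = 0.41 × 1387.68 / 46000 m = 1.237e-02 mm/s.
R = 1.237e-02 × 3600 = 44.5 mm/hr.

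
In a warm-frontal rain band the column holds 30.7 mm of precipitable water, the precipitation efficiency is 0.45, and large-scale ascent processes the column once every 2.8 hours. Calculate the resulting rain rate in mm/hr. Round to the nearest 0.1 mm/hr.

Each overturning extracts ε × PW = 0.45 × 30.7 = 13.815 mm.
Rate = ε·PW / τ = 13.815 / 2.8 h = 4.9 mm/hr.

R ≈ 4.9 mm/hr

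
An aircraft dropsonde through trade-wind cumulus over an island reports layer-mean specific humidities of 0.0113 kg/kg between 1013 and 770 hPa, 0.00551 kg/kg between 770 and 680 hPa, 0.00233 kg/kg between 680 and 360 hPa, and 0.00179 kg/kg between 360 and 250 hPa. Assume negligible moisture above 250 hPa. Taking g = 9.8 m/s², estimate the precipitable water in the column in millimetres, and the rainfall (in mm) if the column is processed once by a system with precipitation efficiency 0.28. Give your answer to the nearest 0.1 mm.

PW ≈ 42.7 mm; rainfall ≈ 12.0 mm

Precipitable water is the column-integrated vapour mass per unit area: PW = (1/g) Σ q̄ Δp, with q in kg/kg and Δp in Pa (1 kg/m² of water = 1 mm).
Layer 1013–770 hPa: Δp = 243 hPa = 24300 Pa, q̄ = 0.0113 kg/kg → 0.0113 × 24300 / 9.8 = 28.02 mm
Layer 770–680 hPa: Δp = 90 hPa = 9000 Pa, q̄ = 0.00551 kg/kg → 0.00551 × 9000 / 9.8 = 5.06 mm
Layer 680–360 hPa: Δp = 320 hPa = 32000 Pa, q̄ = 0.00233 kg/kg → 0.00233 × 32000 / 9.8 = 7.61 mm
Layer 360–250 hPa: Δp = 110 hPa = 11000 Pa, q̄ = 0.00179 kg/kg → 0.00179 × 11000 / 9.8 = 2.01 mm
PW = 28.02 + 5.06 + 7.61 + 2.01 = 42.70 ≈ 42.7 mm.
Rainfall = ε × PW = 0.28 × 42.7 = 12.0 mm.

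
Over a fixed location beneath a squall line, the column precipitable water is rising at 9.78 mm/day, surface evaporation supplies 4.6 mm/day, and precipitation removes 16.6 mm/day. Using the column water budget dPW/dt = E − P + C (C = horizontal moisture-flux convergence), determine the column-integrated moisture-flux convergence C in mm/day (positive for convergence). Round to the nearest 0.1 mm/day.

dPW/dt = +9.78 mm/day.
C = dPW/dt − E + P = (+9.78) − 4.6 + 16.6 = 21.8 mm/day.

C ≈ 21.8 mm/day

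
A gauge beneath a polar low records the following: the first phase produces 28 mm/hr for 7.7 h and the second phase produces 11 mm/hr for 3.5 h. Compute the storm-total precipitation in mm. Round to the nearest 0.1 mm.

Total = Σ Rᵢ Δtᵢ = 28 × 7.7 + 11 × 3.5
      = 215.6 + 38.5 = 254.1 mm.

total ≈ 254.1 mm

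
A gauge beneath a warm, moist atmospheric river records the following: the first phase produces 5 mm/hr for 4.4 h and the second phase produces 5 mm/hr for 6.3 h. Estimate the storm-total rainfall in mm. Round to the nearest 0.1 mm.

Total = Σ Rᵢ Δtᵢ = 5 × 4.4 + 5 × 6.3
      = 22 + 31.5 = 53.5 mm.

total ≈ 53.5 mm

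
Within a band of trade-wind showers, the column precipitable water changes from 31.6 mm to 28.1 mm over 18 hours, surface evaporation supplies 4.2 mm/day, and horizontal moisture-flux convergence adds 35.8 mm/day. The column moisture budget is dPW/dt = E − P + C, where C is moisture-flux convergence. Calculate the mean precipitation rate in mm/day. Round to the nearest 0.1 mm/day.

P ≈ 44.7 mm/day

dPW/dt = (28.1 − 31.6) mm / (18/24 day) = -4.667 mm/day.
P = E + C − dPW/dt = 4.2 + (35.8) − (-4.667) = 44.7 mm/day.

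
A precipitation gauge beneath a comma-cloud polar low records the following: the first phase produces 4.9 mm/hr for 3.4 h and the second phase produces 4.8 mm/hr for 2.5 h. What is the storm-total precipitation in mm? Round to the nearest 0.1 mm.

Total = Σ Rᵢ Δtᵢ = 4.9 × 3.4 + 4.8 × 2.5
      = 16.66 + 12 = 28.7 mm.

total ≈ 28.7 mm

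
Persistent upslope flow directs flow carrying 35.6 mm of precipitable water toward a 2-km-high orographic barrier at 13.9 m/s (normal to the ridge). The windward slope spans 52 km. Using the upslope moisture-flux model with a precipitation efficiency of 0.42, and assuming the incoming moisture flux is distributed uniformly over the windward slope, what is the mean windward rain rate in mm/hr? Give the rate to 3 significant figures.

R ≈ 14.4 mm/hr

Incoming column moisture flux per unit ridge length: F = V × PW = 13.9 × 35.6 = 494.84 mm·m/s.
Spread over the 52 km slope with efficiency ε = 0.42: R = ε·F/W = 0.42 × 494.84 / 52000 m = 3.997e-03 mm/s.
R = 3.997e-03 × 3600 = 14.4 mm/hr.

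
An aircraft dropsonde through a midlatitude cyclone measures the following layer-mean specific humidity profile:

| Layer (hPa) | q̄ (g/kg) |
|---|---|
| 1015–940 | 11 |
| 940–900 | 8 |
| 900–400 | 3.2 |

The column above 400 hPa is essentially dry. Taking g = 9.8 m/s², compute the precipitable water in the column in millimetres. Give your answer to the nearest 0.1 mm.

PW ≈ 28.0 mm

Precipitable water is the column-integrated vapour mass per unit area: PW = (1/g) Σ q̄ Δp, with q in kg/kg and Δp in Pa (1 kg/m² of water = 1 mm).
Layer 1015–940 hPa: Δp = 75 hPa = 7500 Pa, q̄ = 0.011 kg/kg → 0.011 × 7500 / 9.8 = 8.42 mm
Layer 940–900 hPa: Δp = 40 hPa = 4000 Pa, q̄ = 0.008 kg/kg → 0.008 × 4000 / 9.8 = 3.27 mm
Layer 900–400 hPa: Δp = 500 hPa = 50000 Pa, q̄ = 0.0032 kg/kg → 0.0032 × 50000 / 9.8 = 16.33 mm
PW = 8.42 + 3.27 + 16.33 = 28.02 ≈ 28.0 mm.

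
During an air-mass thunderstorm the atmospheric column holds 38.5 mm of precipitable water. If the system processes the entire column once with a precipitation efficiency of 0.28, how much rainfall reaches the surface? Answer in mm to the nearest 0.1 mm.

Rainfall = ε × PW = 0.28 × 38.5 = 10.8 mm.

rainfall ≈ 10.8 mm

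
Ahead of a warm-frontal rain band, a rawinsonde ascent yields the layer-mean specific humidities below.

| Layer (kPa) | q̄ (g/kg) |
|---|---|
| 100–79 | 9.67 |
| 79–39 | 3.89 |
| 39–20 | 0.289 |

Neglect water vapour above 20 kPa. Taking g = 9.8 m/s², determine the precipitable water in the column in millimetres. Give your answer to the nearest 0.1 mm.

PW ≈ 37.2 mm

Precipitable water is the column-integrated vapour mass per unit area: PW = (1/g) Σ q̄ Δp, with q in kg/kg and Δp in Pa (1 kg/m² of water = 1 mm).
Layer 100–79 kPa: Δp = 210 hPa = 21000 Pa, q̄ = 0.00967 kg/kg → 0.00967 × 21000 / 9.8 = 20.72 mm
Layer 79–39 kPa: Δp = 400 hPa = 40000 Pa, q̄ = 0.00389 kg/kg → 0.00389 × 40000 / 9.8 = 15.88 mm
Layer 39–20 kPa: Δp = 190 hPa = 19000 Pa, q̄ = 0.000289 kg/kg → 0.000289 × 19000 / 9.8 = 0.56 mm
PW = 20.72 + 15.88 + 0.56 = 37.16 ≈ 37.2 mm.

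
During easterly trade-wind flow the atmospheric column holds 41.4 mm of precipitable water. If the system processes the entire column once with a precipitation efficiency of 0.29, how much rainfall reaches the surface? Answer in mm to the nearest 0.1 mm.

rainfall ≈ 12.0 mm

Rainfall = ε × PW = 0.29 × 41.4 = 12.0 mm.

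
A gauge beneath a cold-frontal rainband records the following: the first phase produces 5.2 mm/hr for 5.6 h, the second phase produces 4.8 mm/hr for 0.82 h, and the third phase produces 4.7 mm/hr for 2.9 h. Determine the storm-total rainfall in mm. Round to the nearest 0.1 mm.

total ≈ 46.7 mm

Total = Σ Rᵢ Δtᵢ = 5.2 × 5.6 + 4.8 × 0.82 + 4.7 × 2.9
      = 29.12 + 3.936 + 13.63 = 46.7 mm.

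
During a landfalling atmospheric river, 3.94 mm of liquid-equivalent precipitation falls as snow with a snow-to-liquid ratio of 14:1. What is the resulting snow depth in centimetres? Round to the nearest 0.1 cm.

snow depth ≈ 5.5 cm

Snow depth = liquid × ratio = 3.94 mm × 14 = 55.16 mm = 5.5 cm.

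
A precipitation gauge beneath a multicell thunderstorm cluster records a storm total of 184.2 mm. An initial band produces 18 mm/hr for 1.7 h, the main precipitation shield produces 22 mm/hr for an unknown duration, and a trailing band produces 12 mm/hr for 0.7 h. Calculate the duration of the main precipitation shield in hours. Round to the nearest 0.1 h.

duration ≈ 6.6 h

Known phases: 18 × 1.7 + 12 × 0.7 = 30.6 + 8.4 = 39 mm.
Remaining depth = 184.2 − 39 = 145.2 mm.
Duration = 145.2 / 22 = 6.6 h.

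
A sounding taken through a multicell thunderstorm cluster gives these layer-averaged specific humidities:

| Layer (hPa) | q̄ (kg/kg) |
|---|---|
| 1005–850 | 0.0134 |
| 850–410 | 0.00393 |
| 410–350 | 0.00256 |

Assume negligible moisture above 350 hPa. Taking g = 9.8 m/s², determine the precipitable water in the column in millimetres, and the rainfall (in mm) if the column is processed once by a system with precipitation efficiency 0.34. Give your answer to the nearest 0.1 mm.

PW ≈ 40.4 mm; rainfall ≈ 13.7 mm

Precipitable water is the column-integrated vapour mass per unit area: PW = (1/g) Σ q̄ Δp, with q in kg/kg and Δp in Pa (1 kg/m² of water = 1 mm).
Layer 1005–850 hPa: Δp = 155 hPa = 15500 Pa, q̄ = 0.0134 kg/kg → 0.0134 × 15500 / 9.8 = 21.19 mm
Layer 850–410 hPa: Δp = 440 hPa = 44000 Pa, q̄ = 0.00393 kg/kg → 0.00393 × 44000 / 9.8 = 17.64 mm
Layer 410–350 hPa: Δp = 60 hPa = 6000 Pa, q̄ = 0.00256 kg/kg → 0.00256 × 6000 / 9.8 = 1.57 mm
PW = 21.19 + 17.64 + 1.57 = 40.40 ≈ 40.4 mm.
Rainfall = ε × PW = 0.34 × 40.4 = 13.7 mm.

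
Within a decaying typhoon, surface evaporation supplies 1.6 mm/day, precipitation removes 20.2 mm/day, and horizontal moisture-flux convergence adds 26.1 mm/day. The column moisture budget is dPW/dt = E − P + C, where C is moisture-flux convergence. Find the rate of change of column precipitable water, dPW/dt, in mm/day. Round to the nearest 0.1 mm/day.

dPW/dt = E − P + C = 1.6 − 20.2 + (26.1) = 7.5 mm/day.

dPW/dt ≈ 7.5 mm/day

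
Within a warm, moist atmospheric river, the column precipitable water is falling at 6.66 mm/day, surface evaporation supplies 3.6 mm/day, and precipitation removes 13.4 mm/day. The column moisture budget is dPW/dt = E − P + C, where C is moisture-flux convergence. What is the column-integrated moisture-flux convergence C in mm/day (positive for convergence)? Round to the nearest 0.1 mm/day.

dPW/dt = -6.66 mm/day.
C = dPW/dt − E + P = (-6.66) − 3.6 + 13.4 = 3.1 mm/day.

C ≈ 3.1 mm/day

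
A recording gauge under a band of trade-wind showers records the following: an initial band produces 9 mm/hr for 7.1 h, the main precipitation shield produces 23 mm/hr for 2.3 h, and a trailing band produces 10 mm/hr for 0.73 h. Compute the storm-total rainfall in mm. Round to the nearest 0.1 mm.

total ≈ 124.1 mm

Total = Σ Rᵢ Δtᵢ = 9 × 7.1 + 23 × 2.3 + 10 × 0.73
      = 63.9 + 52.9 + 7.3 = 124.1 mm.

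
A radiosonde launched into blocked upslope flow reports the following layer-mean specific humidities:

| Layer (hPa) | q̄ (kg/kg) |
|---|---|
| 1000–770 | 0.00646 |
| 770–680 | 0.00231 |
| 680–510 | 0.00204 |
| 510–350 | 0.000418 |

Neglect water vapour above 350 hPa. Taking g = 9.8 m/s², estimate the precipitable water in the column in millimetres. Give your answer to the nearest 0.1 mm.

PW ≈ 21.5 mm

Precipitable water is the column-integrated vapour mass per unit area: PW = (1/g) Σ q̄ Δp, with q in kg/kg and Δp in Pa (1 kg/m² of water = 1 mm).
Layer 1000–770 hPa: Δp = 230 hPa = 23000 Pa, q̄ = 0.00646 kg/kg → 0.00646 × 23000 / 9.8 = 15.16 mm
Layer 770–680 hPa: Δp = 90 hPa = 9000 Pa, q̄ = 0.00231 kg/kg → 0.00231 × 9000 / 9.8 = 2.12 mm
Layer 680–510 hPa: Δp = 170 hPa = 17000 Pa, q̄ = 0.00204 kg/kg → 0.00204 × 17000 / 9.8 = 3.54 mm
Layer 510–350 hPa: Δp = 160 hPa = 16000 Pa, q̄ = 0.000418 kg/kg → 0.000418 × 16000 / 9.8 = 0.68 mm
PW = 15.16 + 2.12 + 3.54 + 0.68 = 21.50 ≈ 21.5 mm.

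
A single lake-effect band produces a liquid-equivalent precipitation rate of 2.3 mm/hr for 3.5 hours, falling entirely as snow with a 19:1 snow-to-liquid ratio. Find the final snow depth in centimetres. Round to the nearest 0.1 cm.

snow depth ≈ 15.3 cm

Liquid-equivalent depth = 2.3 × 3.5 = 8.05 mm.
Snow depth = 8.05 mm × 19 = 152.95 mm = 15.3 cm.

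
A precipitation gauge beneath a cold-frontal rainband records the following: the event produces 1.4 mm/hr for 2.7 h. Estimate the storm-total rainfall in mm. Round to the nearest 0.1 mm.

Total = Σ Rᵢ Δtᵢ = 1.4 × 2.7
      = 3.78 = 3.8 mm.

total ≈ 3.8 mm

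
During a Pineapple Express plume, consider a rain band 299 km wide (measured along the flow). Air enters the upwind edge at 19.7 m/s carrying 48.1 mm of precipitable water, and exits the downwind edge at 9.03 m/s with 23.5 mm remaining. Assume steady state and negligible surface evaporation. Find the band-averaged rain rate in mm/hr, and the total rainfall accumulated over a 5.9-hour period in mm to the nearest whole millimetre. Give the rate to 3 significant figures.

R ≈ 8.85 mm/hr; total ≈ 52 mm

Column moisture flux per unit crosswind length is F = V × PW.
Inflow: F_in = 19.7 × 48.1 = 947.57 mm·m/s
Outflow: F_out = 9.03 × 23.5 = 212.205 mm·m/s
Steady-state rate R = (F_in − F_out)/L = (947.57 − 212.205) / 299000 m = 2.459e-03 mm/s.
R = 2.459e-03 × 3600 = 8.85 mm/hr.
Over 5.9 h: total = 8.85 × 5.9 = 52.215 ≈ 52 mm.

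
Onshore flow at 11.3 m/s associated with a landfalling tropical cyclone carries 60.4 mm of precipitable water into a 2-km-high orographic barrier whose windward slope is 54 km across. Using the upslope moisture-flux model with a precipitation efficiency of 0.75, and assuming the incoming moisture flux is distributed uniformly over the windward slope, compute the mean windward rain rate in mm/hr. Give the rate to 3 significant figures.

Incoming column moisture flux per unit ridge length: F = V × PW = 11.3 × 60.4 = 682.52 mm·m/s.
Spread over the 54 km slope with efficiency ε = 0.75: R = ε·F/W = 0.75 × 682.52 / 54000 m = 9.479e-03 mm/s.
R = 9.479e-03 × 3600 = 34.1 mm/hr.

R ≈ 34.1 mm/hr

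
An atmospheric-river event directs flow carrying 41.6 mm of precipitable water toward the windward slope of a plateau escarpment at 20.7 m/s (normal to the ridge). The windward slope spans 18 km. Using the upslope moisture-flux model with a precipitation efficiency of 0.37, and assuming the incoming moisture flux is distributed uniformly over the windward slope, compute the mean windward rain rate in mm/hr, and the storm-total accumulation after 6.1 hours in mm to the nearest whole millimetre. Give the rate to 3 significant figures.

Incoming column moisture flux per unit ridge length: F = V × PW = 20.7 × 41.6 = 861.12 mm·m/s.
Spread over the 18 km slope with efficiency ε = 0.37: R = ε·F/W = 0.37 × 861.12 / 18000 m = 1.770e-02 mm/s.
R = 1.770e-02 × 3600 = 63.7 mm/hr.
Over 6.1 h: total = 63.7 × 6.1 = 388.57 ≈ 389 mm.

R ≈ 63.7 mm/hr; total ≈ 389 mm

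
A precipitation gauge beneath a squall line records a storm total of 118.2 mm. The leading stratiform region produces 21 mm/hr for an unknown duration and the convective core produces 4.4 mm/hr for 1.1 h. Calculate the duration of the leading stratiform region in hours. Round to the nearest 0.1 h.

Known phases: 4.4 × 1.1 = 4.84 mm.
Remaining depth = 118.2 − 4.84 = 113.36 mm.
Duration = 113.36 / 21 = 5.4 h.

duration ≈ 5.4 h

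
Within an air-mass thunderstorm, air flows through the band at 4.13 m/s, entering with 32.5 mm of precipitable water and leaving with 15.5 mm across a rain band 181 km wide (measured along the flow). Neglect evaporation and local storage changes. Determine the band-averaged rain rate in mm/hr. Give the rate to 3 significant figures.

R ≈ 1.40 mm/hr

Column moisture flux per unit crosswind length is F = V × PW.
Inflow: F_in = 4.13 × 32.5 = 134.225 mm·m/s
Outflow: F_out = 4.13 × 15.5 = 64.015 mm·m/s
Steady-state rate R = (F_in − F_out)/L = (134.225 − 64.015) / 181000 m = 3.879e-04 mm/s.
R = 3.879e-04 × 3600 = 1.40 mm/hr.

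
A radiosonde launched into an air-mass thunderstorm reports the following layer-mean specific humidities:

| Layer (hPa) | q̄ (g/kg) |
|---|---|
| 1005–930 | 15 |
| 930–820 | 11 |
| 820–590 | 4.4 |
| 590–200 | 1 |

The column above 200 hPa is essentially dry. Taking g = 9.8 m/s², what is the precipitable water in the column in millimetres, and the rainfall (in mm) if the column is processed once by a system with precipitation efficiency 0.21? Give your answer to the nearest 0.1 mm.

Precipitable water is the column-integrated vapour mass per unit area: PW = (1/g) Σ q̄ Δp, with q in kg/kg and Δp in Pa (1 kg/m² of water = 1 mm).
Layer 1005–930 hPa: Δp = 75 hPa = 7500 Pa, q̄ = 0.015 kg/kg → 0.015 × 7500 / 9.8 = 11.48 mm
Layer 930–820 hPa: Δp = 110 hPa = 11000 Pa, q̄ = 0.011 kg/kg → 0.011 × 11000 / 9.8 = 12.35 mm
Layer 820–590 hPa: Δp = 230 hPa = 23000 Pa, q̄ = 0.0044 kg/kg → 0.0044 × 23000 / 9.8 = 10.33 mm
Layer 590–200 hPa: Δp = 390 hPa = 39000 Pa, q̄ = 0.001 kg/kg → 0.001 × 39000 / 9.8 = 3.98 mm
PW = 11.48 + 12.35 + 10.33 + 3.98 = 38.14 ≈ 38.1 mm.
Rainfall = ε × PW = 0.21 × 38.1 = 8.0 mm.

PW ≈ 38.1 mm; rainfall ≈ 8.0 mm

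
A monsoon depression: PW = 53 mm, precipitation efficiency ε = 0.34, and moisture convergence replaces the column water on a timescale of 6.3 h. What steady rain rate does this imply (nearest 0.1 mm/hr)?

R ≈ 2.9 mm/hr

Each overturning extracts ε × PW = 0.34 × 53 = 18.02 mm.
Rate = ε·PW / τ = 18.02 / 6.3 h = 2.9 mm/hr.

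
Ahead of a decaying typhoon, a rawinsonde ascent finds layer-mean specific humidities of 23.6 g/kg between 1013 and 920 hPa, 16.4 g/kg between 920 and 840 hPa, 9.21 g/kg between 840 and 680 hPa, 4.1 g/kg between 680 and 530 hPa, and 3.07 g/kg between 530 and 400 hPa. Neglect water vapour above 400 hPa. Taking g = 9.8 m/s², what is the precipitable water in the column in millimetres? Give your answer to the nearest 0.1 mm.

Precipitable water is the column-integrated vapour mass per unit area: PW = (1/g) Σ q̄ Δp, with q in kg/kg and Δp in Pa (1 kg/m² of water = 1 mm).
Layer 1013–920 hPa: Δp = 93 hPa = 9300 Pa, q̄ = 0.0236 kg/kg → 0.0236 × 9300 / 9.8 = 22.40 mm
Layer 920–840 hPa: Δp = 80 hPa = 8000 Pa, q̄ = 0.0164 kg/kg → 0.0164 × 8000 / 9.8 = 13.39 mm
Layer 840–680 hPa: Δp = 160 hPa = 16000 Pa, q̄ = 0.00921 kg/kg → 0.00921 × 16000 / 9.8 = 15.04 mm
Layer 680–530 hPa: Δp = 150 hPa = 15000 Pa, q̄ = 0.0041 kg/kg → 0.0041 × 15000 / 9.8 = 6.28 mm
Layer 530–400 hPa: Δp = 130 hPa = 13000 Pa, q̄ = 0.00307 kg/kg → 0.00307 × 13000 / 9.8 = 4.07 mm
PW = 22.40 + 13.39 + 15.04 + 6.28 + 4.07 = 61.18 ≈ 61.2 mm.

PW ≈ 61.2 mm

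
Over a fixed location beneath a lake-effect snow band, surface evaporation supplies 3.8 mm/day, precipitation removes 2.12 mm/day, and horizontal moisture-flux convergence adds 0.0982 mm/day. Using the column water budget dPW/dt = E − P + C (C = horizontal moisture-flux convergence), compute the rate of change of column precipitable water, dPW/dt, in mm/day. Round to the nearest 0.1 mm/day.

dPW/dt = E − P + C = 3.8 − 2.12 + (0.0982) = 1.8 mm/day.

dPW/dt ≈ 1.8 mm/day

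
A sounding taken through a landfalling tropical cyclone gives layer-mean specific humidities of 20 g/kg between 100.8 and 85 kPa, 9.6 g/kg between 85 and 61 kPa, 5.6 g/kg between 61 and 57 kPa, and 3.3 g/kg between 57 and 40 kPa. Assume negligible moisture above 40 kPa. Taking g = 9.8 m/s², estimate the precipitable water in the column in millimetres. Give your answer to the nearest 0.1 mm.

Precipitable water is the column-integrated vapour mass per unit area: PW = (1/g) Σ q̄ Δp, with q in kg/kg and Δp in Pa (1 kg/m² of water = 1 mm).
Layer 100.8–85 kPa: Δp = 158 hPa = 15800 Pa, q̄ = 0.02 kg/kg → 0.02 × 15800 / 9.8 = 32.24 mm
Layer 85–61 kPa: Δp = 240 hPa = 24000 Pa, q̄ = 0.0096 kg/kg → 0.0096 × 24000 / 9.8 = 23.51 mm
Layer 61–57 kPa: Δp = 40 hPa = 4000 Pa, q̄ = 0.0056 kg/kg → 0.0056 × 4000 / 9.8 = 2.29 mm
Layer 57–40 kPa: Δp = 170 hPa = 17000 Pa, q̄ = 0.0033 kg/kg → 0.0033 × 17000 / 9.8 = 5.72 mm
PW = 32.24 + 23.51 + 2.29 + 5.72 = 63.76 ≈ 63.8 mm.

PW ≈ 63.8 mm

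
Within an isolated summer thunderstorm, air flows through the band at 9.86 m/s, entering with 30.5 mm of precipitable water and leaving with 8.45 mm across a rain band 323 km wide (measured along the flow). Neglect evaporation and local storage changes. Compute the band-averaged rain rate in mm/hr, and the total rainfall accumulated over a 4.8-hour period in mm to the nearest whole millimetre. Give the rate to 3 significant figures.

Column moisture flux per unit crosswind length is F = V × PW.
Inflow: F_in = 9.86 × 30.5 = 300.73 mm·m/s
Outflow: F_out = 9.86 × 8.45 = 83.317 mm·m/s
Steady-state rate R = (F_in − F_out)/L = (300.73 − 83.317) / 323000 m = 6.731e-04 mm/s.
R = 6.731e-04 × 3600 = 2.42 mm/hr.
Over 4.8 h: total = 2.42 × 4.8 = 11.616 ≈ 12 mm.

R ≈ 2.42 mm/hr; total ≈ 12 mm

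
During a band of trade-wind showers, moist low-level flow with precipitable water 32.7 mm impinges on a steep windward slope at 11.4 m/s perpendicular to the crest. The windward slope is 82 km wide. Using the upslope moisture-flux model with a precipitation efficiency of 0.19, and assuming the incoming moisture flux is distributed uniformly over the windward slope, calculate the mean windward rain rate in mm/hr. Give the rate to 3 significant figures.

Incoming column moisture flux per unit ridge length: F = V × PW = 11.4 × 32.7 = 372.78 mm·m/s.
Spread over the 82 km slope with efficiency ε = 0.19: R = ε·F/W = 0.19 × 372.78 / 82000 m = 8.638e-04 mm/s.
R = 8.638e-04 × 3600 = 3.11 mm/hr.

R ≈ 3.11 mm/hr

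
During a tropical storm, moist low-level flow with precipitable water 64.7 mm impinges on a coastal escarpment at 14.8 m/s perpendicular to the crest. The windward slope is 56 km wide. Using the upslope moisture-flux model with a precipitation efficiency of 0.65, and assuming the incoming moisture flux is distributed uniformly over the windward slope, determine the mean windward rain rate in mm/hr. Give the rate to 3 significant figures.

Incoming column moisture flux per unit ridge length: F = V × PW = 14.8 × 64.7 = 957.56 mm·m/s.
Spread over the 56 km slope with efficiency ε = 0.65: R = ε·F/W = 0.65 × 957.56 / 56000 m = 1.111e-02 mm/s.
R = 1.111e-02 × 3600 = 40.0 mm/hr.

R ≈ 40.0 mm/hr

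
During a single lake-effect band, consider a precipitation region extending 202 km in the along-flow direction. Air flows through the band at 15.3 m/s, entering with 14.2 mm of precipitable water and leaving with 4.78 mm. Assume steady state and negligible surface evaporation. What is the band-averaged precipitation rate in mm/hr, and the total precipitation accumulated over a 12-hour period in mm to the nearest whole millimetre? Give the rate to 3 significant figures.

R ≈ 2.57 mm/hr; total ≈ 31 mm

Column moisture flux per unit crosswind length is F = V × PW.
Inflow: F_in = 15.3 × 14.2 = 217.26 mm·m/s
Outflow: F_out = 15.3 × 4.78 = 73.134 mm·m/s
Steady-state rate R = (F_in − F_out)/L = (217.26 − 73.134) / 202000 m = 7.135e-04 mm/s.
R = 7.135e-04 × 3600 = 2.57 mm/hr.
Over 12 h: total = 2.57 × 12 = 30.84 ≈ 31 mm.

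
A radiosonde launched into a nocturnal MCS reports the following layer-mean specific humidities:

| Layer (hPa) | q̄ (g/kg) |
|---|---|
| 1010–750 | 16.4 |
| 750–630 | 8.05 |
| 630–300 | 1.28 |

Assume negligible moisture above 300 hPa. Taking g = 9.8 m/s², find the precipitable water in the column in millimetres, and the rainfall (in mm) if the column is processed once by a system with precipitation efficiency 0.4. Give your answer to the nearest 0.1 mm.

PW ≈ 57.7 mm; rainfall ≈ 23.1 mm

Precipitable water is the column-integrated vapour mass per unit area: PW = (1/g) Σ q̄ Δp, with q in kg/kg and Δp in Pa (1 kg/m² of water = 1 mm).
Layer 1010–750 hPa: Δp = 260 hPa = 26000 Pa, q̄ = 0.0164 kg/kg → 0.0164 × 26000 / 9.8 = 43.51 mm
Layer 750–630 hPa: Δp = 120 hPa = 12000 Pa, q̄ = 0.00805 kg/kg → 0.00805 × 12000 / 9.8 = 9.86 mm
Layer 630–300 hPa: Δp = 330 hPa = 33000 Pa, q̄ = 0.00128 kg/kg → 0.00128 × 33000 / 9.8 = 4.31 mm
PW = 43.51 + 9.86 + 4.31 = 57.68 ≈ 57.7 mm.
Rainfall = ε × PW = 0.4 × 57.7 = 23.1 mm.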